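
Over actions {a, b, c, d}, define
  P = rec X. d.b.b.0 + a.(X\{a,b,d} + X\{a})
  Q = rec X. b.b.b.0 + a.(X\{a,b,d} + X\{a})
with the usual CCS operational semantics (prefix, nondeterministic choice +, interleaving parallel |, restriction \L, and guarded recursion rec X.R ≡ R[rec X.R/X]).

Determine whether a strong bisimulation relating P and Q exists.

P's transition system — 8 states:
  u0 = rec X. d.b.b.0 + a.(X\{a,b,d} + X\{a}) → -a-> u1, -d-> u2
  u1 = (rec X. d.b.b.0 + a.(X\{a,b,d} + X\{a}))\{a,b,d} + (rec X. d.b.b.0 + a.(X\{a,b,d} + X\{a}))\{a} → -d-> u3
  u2 = b.b.0 → -b-> u4
  u3 = (b.b.0)\{a} → -b-> u5
  u4 = b.0 → -b-> u6
  u5 = (b.0)\{a} → -b-> u7
  u6 = 0 → deadlocked
  u7 = 0\{a} → deadlocked
Q's transition system — 8 states:
  v0 = rec X. b.b.b.0 + a.(X\{a,b,d} + X\{a}) → -a-> v1, -b-> v2
  v1 = (rec X. b.b.b.0 + a.(X\{a,b,d} + X\{a}))\{a,b,d} + (rec X. b.b.b.0 + a.(X\{a,b,d} + X\{a}))\{a} → -b-> v3
  v2 = b.b.0 → -b-> v4
  v3 = (b.b.0)\{a} → -b-> v5
  v4 = b.0 → -b-> v6
  v5 = (b.0)\{a} → -b-> v7
  v6 = 0 → deadlocked
  v7 = 0\{a} → deadlocked
Partition-refinement fixed point:
  B0 = {u0}
  B1 = {u1}
  B2 = {u2, u3, v2, v3}
  B3 = {u4, u5, v4, v5}
  B4 = {u6, u7, v6, v7}
  B5 = {v0}
  B6 = {v1}
u0 ∈ B0, v0 ∈ B5 → different blocks

not bisimilar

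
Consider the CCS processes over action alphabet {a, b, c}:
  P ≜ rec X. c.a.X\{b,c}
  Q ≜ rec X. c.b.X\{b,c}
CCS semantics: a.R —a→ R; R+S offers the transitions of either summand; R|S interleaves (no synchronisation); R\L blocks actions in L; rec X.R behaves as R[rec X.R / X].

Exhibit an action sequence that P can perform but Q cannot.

ca

LTS(P): 3 reachable states
  s0 = rec X. c.a.X\{b,c} | =c=> s1
  s1 = a.(rec X. c.a.X\{b,c})\{b,c} | =a=> s2
  s2 = (rec X. c.a.X\{b,c})\{b,c} | stopped
LTS(Q): 3 reachable states
  t0 = rec X. c.b.X\{b,c} | =c=> t1
  t1 = b.(rec X. c.b.X\{b,c})\{b,c} | =b=> t2
  t2 = (rec X. c.b.X\{b,c})\{b,c} | stopped
Trace ⟨ca⟩ through P, begin at {s0}:
  step 1 (c): {s1}
  step 2 (a): {s2}
  ✓ P
Trace ⟨ca⟩ through Q, begin at {t0}:
  step 1 (c): {t1}
  step 2 (a): ∅  — Q cannot continue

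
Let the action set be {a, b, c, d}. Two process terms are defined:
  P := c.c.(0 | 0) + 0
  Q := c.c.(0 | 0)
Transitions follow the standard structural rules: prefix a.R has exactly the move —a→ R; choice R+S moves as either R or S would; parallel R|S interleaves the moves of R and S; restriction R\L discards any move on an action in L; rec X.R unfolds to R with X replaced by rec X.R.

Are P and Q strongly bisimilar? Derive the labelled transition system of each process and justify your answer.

YES

LTS(P): 3 reachable states
  p0 = c.c.(0 | 0) + 0 has moves =c=> p1
  p1 = c.(0 | 0) has moves =c=> p2
  p2 = 0 | 0 has moves deadlocked
LTS(Q): 3 reachable states
  q0 = c.c.(0 | 0) has moves =c=> q1
  q1 = c.(0 | 0) has moves =c=> q2
  q2 = 0 | 0 has moves deadlocked
Partition-refinement fixed point:
  B0 = {p0, q0}
  B1 = {p1, q1}
  B2 = {p2, q2}
p0 ∈ B0, q0 ∈ B0 → same block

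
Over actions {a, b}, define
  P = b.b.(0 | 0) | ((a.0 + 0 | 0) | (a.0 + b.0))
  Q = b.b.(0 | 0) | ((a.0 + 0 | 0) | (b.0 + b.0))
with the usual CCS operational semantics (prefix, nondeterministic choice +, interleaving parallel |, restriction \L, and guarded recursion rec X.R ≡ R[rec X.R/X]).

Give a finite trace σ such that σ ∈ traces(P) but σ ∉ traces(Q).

LTS(P): 12 reachable states
  s0 = b.b.(0 | 0) | ((a.0 + 0 | 0) | (a.0 + b.0)) :: ··a··> s1, ··a··> s2, ··b··> s1, ··b··> s3
  s1 = b.b.(0 | 0) | ((a.0 + 0 | 0) | 0) :: ··a··> s4, ··b··> s5
  s2 = b.b.(0 | 0) | (0 | (a.0 + b.0)) :: ··a··> s4, ··b··> s4, ··b··> s6
  s3 = b.(0 | 0) | ((a.0 + 0 | 0) | (a.0 + b.0)) :: ··a··> s5, ··a··> s6, ··b··> s5, ··b··> s7
  s4 = b.b.(0 | 0) | (0 | 0) :: ··b··> s8
  s5 = b.(0 | 0) | ((a.0 + 0 | 0) | 0) :: ··a··> s8, ··b··> s9
  s6 = b.(0 | 0) | (0 | (a.0 + b.0)) :: ··a··> s8, ··b··> s10, ··b··> s8
  s7 = 0 | 0 | ((a.0 + 0 | 0) | (a.0 + b.0)) :: ··a··> s10, ··a··> s9, ··b··> s9
  s8 = b.(0 | 0) | (0 | 0) :: ··b··> s11
  s9 = 0 | 0 | ((a.0 + 0 | 0) | 0) :: ··a··> s11
  s10 = 0 | 0 | (0 | (a.0 + b.0)) :: ··a··> s11, ··b··> s11
  s11 = 0 | 0 | (0 | 0) :: ·
LTS(Q): 12 reachable states
  t0 = b.b.(0 | 0) | ((a.0 + 0 | 0) | (b.0 + b.0)) :: ··a··> t1, ··b··> t2, ··b··> t3
  t1 = b.b.(0 | 0) | (0 | (b.0 + b.0)) :: ··b··> t4, ··b··> t5
  t2 = b.(0 | 0) | ((a.0 + 0 | 0) | (b.0 + b.0)) :: ··a··> t4, ··b··> t6, ··b··> t7
  t3 = b.b.(0 | 0) | ((a.0 + 0 | 0) | 0) :: ··a··> t5, ··b··> t7
  t4 = b.(0 | 0) | (0 | (b.0 + b.0)) :: ··b··> t8, ··b··> t9
  t5 = b.b.(0 | 0) | (0 | 0) :: ··b··> t9
  t6 = 0 | 0 | ((a.0 + 0 | 0) | (b.0 + b.0)) :: ··a··> t8, ··b··> t10
  t7 = b.(0 | 0) | ((a.0 + 0 | 0) | 0) :: ··a··> t9, ··b··> t10
  t8 = 0 | 0 | (0 | (b.0 + b.0)) :: ··b··> t11
  t9 = b.(0 | 0) | (0 | 0) :: ··b··> t11
  t10 = 0 | 0 | ((a.0 + 0 | 0) | 0) :: ··a··> t11
  t11 = 0 | 0 | (0 | 0) :: ·
Run σ = ⟨aa⟩ on P: start {s0}
  after a @ step 1: {s1, s2}
  after a @ step 2: {s4}
  ✓ P
Run σ = ⟨aa⟩ on Q: start {t0}
  after a @ step 1: {t1}
  after a @ step 2: no successor for Q

aa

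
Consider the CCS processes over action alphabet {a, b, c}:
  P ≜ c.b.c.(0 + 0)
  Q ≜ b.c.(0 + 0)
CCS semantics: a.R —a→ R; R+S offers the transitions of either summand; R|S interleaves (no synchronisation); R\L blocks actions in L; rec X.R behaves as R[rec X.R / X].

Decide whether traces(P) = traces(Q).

traces(P) ≠ traces(Q) — witness ⟨c⟩

Reachable graph of P (4 states):
  u0 = c.b.c.(0 + 0) → ··c··> u1
  u1 = b.c.(0 + 0) → ··b··> u2
  u2 = c.(0 + 0) → ··c··> u3
  u3 = 0 + 0 → (no moves)
Reachable graph of Q (3 states):
  v0 = b.c.(0 + 0) → ··b··> v1
  v1 = c.(0 + 0) → ··c··> v2
  v2 = 0 + 0 → (no moves)
Trace ⟨c⟩ through P, begin at {u0}:
  after c @ step 1: {u1}
  ✓ P
Trace ⟨c⟩ through Q, begin at {v0}:
  after c @ step 1: ∅  — Q cannot continue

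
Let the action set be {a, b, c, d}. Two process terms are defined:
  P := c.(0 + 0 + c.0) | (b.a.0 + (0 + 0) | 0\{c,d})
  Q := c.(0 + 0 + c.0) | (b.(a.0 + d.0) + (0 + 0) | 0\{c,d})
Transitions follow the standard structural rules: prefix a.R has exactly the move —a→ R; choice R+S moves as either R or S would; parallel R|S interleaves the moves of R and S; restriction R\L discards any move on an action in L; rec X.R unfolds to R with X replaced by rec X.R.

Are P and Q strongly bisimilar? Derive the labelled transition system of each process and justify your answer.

P ≁ Q

P's transition system — 9 states:
  p0 = c.(0 + 0 + c.0) | (b.a.0 + (0 + 0) | 0\{c,d}) → --b--▸ p1, --c--▸ p2
  p1 = c.(0 + 0 + c.0) | a.0 → --a--▸ p3, --c--▸ p4
  p2 = (0 + 0 + c.0) | (b.a.0 + (0 + 0) | 0\{c,d}) → --b--▸ p4, --c--▸ p5
  p3 = c.(0 + 0 + c.0) | 0 → --c--▸ p6
  p4 = (0 + 0 + c.0) | a.0 → --a--▸ p6, --c--▸ p7
  p5 = 0 | (b.a.0 + (0 + 0) | 0\{c,d}) → --b--▸ p7
  p6 = (0 + 0 + c.0) | 0 → --c--▸ p8
  p7 = 0 | a.0 → --a--▸ p8
  p8 = 0 | 0 → stopped
Q's transition system — 9 states:
  q0 = c.(0 + 0 + c.0) | (b.(a.0 + d.0) + (0 + 0) | 0\{c,d}) → --b--▸ q1, --c--▸ q2
  q1 = c.(0 + 0 + c.0) | (a.0 + d.0) → --a--▸ q3, --c--▸ q4, --d--▸ q3
  q2 = (0 + 0 + c.0) | (b.(a.0 + d.0) + (0 + 0) | 0\{c,d}) → --b--▸ q4, --c--▸ q5
  q3 = c.(0 + 0 + c.0) | 0 → --c--▸ q6
  q4 = (0 + 0 + c.0) | (a.0 + d.0) → --a--▸ q6, --c--▸ q7, --d--▸ q6
  q5 = 0 | (b.(a.0 + d.0) + (0 + 0) | 0\{c,d}) → --b--▸ q7
  q6 = (0 + 0 + c.0) | 0 → --c--▸ q8
  q7 = 0 | (a.0 + d.0) → --a--▸ q8, --d--▸ q8
  q8 = 0 | 0 → stopped
Coarsest stable partition (strong bisimilarity classes):
  B0 = {p0}
  B1 = {p2}
  B2 = {p4}
  B3 = {p6, q6}
  B4 = {p8, q8}
  B5 = {p7}
  B6 = {p5}
  B7 = {p1}
  B8 = {p3, q3}
  B9 = {q0}
  B10 = {q2}
  B11 = {q4}
  B12 = {q7}
  B13 = {q5}
  B14 = {q1}
p0 ∈ B0, q0 ∈ B9 → different blocks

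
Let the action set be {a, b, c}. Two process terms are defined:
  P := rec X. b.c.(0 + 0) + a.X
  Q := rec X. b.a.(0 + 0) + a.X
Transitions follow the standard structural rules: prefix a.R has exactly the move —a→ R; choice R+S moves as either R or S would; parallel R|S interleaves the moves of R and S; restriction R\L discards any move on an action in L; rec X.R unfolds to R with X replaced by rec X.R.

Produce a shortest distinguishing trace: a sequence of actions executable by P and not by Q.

bc

Reachable graph of P (3 states):
  m0 = rec X. b.c.(0 + 0) + a.X ⊢ ··a··> m0, ··b··> m1
  m1 = c.(0 + 0) ⊢ ··c··> m2
  m2 = 0 + 0 ⊢ (no moves)
Reachable graph of Q (3 states):
  n0 = rec X. b.a.(0 + 0) + a.X ⊢ ··a··> n0, ··b··> n1
  n1 = a.(0 + 0) ⊢ ··a··> n2
  n2 = 0 + 0 ⊢ (no moves)
Run σ = ⟨bc⟩ on P: start {m0}
  after b @ step 1: {m1}
  after c @ step 2: {m2}
  — P admits the full trace.
Run σ = ⟨bc⟩ on Q: start {n0}
  after b @ step 1: {n1}
  after c @ step 2: no successor for Q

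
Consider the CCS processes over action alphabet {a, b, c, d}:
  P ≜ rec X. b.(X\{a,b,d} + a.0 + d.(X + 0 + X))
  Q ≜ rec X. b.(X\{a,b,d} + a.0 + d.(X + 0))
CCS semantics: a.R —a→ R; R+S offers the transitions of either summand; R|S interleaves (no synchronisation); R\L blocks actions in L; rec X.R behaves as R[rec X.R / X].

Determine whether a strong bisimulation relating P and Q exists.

YES

Reachable graph of P (4 states):
  u0 = rec X. b.(X\{a,b,d} + a.0 + d.(X + 0 + X)) has moves ··b··> u1
  u1 = (rec X. b.(X\{a,b,d} + a.0 + d.(X + 0 + X)))\{a,b,d} + a.0 + d.((rec X. b.(X\{a,b,d} + a.0 + d.(X + 0 + X))) + 0 + (rec X. b.(X\{a,b,d} + a.0 + d.(X + 0 + X)))) has moves ··a··> u2, ··d··> u3
  u2 = 0 has moves (no moves)
  u3 = (rec X. b.(X\{a,b,d} + a.0 + d.(X + 0 + X))) + 0 + (rec X. b.(X\{a,b,d} + a.0 + d.(X + 0 + X))) has moves ··b··> u1
Reachable graph of Q (4 states):
  v0 = rec X. b.(X\{a,b,d} + a.0 + d.(X + 0)) has moves ··b··> v1
  v1 = (rec X. b.(X\{a,b,d} + a.0 + d.(X + 0)))\{a,b,d} + a.0 + d.((rec X. b.(X\{a,b,d} + a.0 + d.(X + 0))) + 0) has moves ··a··> v2, ··d··> v3
  v2 = 0 has moves (no moves)
  v3 = (rec X. b.(X\{a,b,d} + a.0 + d.(X + 0))) + 0 has moves ··b··> v1
Bisimilarity quotient blocks:
  B0 = {u0, u3, v0, v3}
  B1 = {u1, v1}
  B2 = {u2, v2}
u0 ∈ B0, v0 ∈ B0 → same block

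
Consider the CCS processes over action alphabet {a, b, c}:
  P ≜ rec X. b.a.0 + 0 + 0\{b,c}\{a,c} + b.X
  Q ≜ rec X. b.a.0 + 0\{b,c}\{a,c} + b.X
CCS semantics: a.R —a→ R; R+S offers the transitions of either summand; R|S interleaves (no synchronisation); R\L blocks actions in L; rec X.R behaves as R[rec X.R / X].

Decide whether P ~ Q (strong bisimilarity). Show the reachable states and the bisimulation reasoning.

bisimilar

Reachable graph of P (3 states):
  u0 = rec X. b.a.0 + 0 + 0\{b,c}\{a,c} + b.X :: =b=> u0, =b=> u1
  u1 = a.0 :: =a=> u2
  u2 = 0 :: stopped
Reachable graph of Q (3 states):
  v0 = rec X. b.a.0 + 0\{b,c}\{a,c} + b.X :: =b=> v0, =b=> v1
  v1 = a.0 :: =a=> v2
  v2 = 0 :: stopped
Partition-refinement fixed point:
  B0 = {u0, v0}
  B1 = {u1, v1}
  B2 = {u2, v2}
u0 ∈ B0, v0 ∈ B0 → same block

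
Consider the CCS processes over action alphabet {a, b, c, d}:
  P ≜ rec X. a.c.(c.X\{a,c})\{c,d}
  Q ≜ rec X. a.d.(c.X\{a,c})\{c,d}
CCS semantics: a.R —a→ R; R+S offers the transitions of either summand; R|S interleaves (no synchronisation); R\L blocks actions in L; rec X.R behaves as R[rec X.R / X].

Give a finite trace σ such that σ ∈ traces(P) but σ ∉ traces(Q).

ac

P's transition system — 3 states:
  p0 = rec X. a.c.(c.X\{a,c})\{c,d} has moves —a→ p1
  p1 = c.(c.(rec X. a.c.(c.X\{a,c})\{c,d})\{a,c})\{c,d} has moves —c→ p2
  p2 = (c.(rec X. a.c.(c.X\{a,c})\{c,d})\{a,c})\{c,d} has moves deadlocked
Q's transition system — 3 states:
  q0 = rec X. a.d.(c.X\{a,c})\{c,d} has moves —a→ q1
  q1 = d.(c.(rec X. a.d.(c.X\{a,c})\{c,d})\{a,c})\{c,d} has moves —d→ q2
  q2 = (c.(rec X. a.d.(c.X\{a,c})\{c,d})\{a,c})\{c,d} has moves deadlocked
Executing ac from P (initial set {p0}):
  after a @ step 1: {p1}
  after c @ step 2: {p2}
  — P admits the full trace.
Executing ac from Q (initial set {q0}):
  after a @ step 1: {q1}
  after c @ step 2: no successor for Q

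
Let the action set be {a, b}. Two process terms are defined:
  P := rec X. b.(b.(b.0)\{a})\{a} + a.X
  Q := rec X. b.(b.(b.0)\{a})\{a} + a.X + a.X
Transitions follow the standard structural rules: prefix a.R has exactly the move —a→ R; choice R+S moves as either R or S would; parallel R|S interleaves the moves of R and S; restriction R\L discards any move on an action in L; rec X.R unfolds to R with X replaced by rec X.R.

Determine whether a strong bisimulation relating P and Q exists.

P ~ Q

LTS(P): 4 reachable states
  u0 = rec X. b.(b.(b.0)\{a})\{a} + a.X ⊢ —a→ u0, —b→ u1
  u1 = (b.(b.0)\{a})\{a} ⊢ —b→ u2
  u2 = (b.0)\{a}\{a} ⊢ —b→ u3
  u3 = 0\{a}\{a} ⊢ (no moves)
LTS(Q): 4 reachable states
  v0 = rec X. b.(b.(b.0)\{a})\{a} + a.X + a.X ⊢ —a→ v0, —b→ v1
  v1 = (b.(b.0)\{a})\{a} ⊢ —b→ v2
  v2 = (b.0)\{a}\{a} ⊢ —b→ v3
  v3 = 0\{a}\{a} ⊢ (no moves)
Bisimilarity quotient blocks:
  B0 = {u0, v0}
  B1 = {u1, v1}
  B2 = {u2, v2}
  B3 = {u3, v3}
u0 ∈ B0, v0 ∈ B0 → same block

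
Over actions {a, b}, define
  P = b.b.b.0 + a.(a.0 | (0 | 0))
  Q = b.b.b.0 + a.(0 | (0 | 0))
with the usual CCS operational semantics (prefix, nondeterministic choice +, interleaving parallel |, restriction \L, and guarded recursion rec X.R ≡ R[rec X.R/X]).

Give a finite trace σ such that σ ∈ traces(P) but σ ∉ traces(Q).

P's transition system — 6 states:
  u0 = b.b.b.0 + a.(a.0 | (0 | 0)) :: ··a··> u1, ··b··> u2
  u1 = a.0 | (0 | 0) :: ··a··> u3
  u2 = b.b.0 :: ··b··> u4
  u3 = 0 | (0 | 0) :: deadlocked
  u4 = b.0 :: ··b··> u5
  u5 = 0 :: deadlocked
Q's transition system — 5 states:
  v0 = b.b.b.0 + a.(0 | (0 | 0)) :: ··a··> v1, ··b··> v2
  v1 = 0 | (0 | 0) :: deadlocked
  v2 = b.b.0 :: ··b··> v3
  v3 = b.0 :: ··b··> v4
  v4 = 0 :: deadlocked
Executing aa from P (initial set {u0}):
  step 1 (a): {u1}
  step 2 (a): {u3}
  ✓ P
Executing aa from Q (initial set {v0}):
  step 1 (a): {v1}
  step 2 (a): no successor for Q

aa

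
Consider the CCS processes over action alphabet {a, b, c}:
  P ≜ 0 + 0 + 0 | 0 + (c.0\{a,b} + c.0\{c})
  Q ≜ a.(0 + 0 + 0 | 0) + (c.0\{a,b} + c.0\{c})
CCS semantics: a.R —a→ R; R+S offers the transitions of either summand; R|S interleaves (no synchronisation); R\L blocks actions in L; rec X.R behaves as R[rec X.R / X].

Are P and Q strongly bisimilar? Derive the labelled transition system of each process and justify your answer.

P ≁ Q

Reachable graph of P (3 states):
  u0 = 0 + 0 + 0 | 0 + (c.0\{a,b} + c.0\{c}) | —c→ u1, —c→ u2
  u1 = 0\{a,b} | (no moves)
  u2 = 0\{c} | (no moves)
Reachable graph of Q (4 states):
  v0 = a.(0 + 0 + 0 | 0) + (c.0\{a,b} + c.0\{c}) | —a→ v1, —c→ v2, —c→ v3
  v1 = 0 + 0 + 0 | 0 | (no moves)
  v2 = 0\{a,b} | (no moves)
  v3 = 0\{c} | (no moves)
Coarsest stable partition (strong bisimilarity classes):
  B0 = {u0}
  B1 = {u1, u2, v1, v2, v3}
  B2 = {v0}
u0 ∈ B0, v0 ∈ B2 → different blocks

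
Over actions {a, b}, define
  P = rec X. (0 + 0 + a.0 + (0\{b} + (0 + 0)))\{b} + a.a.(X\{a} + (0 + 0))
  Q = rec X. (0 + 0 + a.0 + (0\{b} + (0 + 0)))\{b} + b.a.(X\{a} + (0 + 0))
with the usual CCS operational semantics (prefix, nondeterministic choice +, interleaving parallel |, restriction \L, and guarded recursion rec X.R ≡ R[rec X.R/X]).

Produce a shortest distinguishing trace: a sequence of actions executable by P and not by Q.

aa

P's transition system — 4 states:
  p0 = rec X. (0 + 0 + a.0 + (0\{b} + (0 + 0)))\{b} + a.a.(X\{a} + (0 + 0)) | —a→ p1, —a→ p2
  p1 = 0\{b} | stopped
  p2 = a.((rec X. (0 + 0 + a.0 + (0\{b} + (0 + 0)))\{b} + a.a.(X\{a} + (0 + 0)))\{a} + (0 + 0)) | —a→ p3
  p3 = (rec X. (0 + 0 + a.0 + (0\{b} + (0 + 0)))\{b} + a.a.(X\{a} + (0 + 0)))\{a} + (0 + 0) | stopped
Q's transition system — 5 states:
  q0 = rec X. (0 + 0 + a.0 + (0\{b} + (0 + 0)))\{b} + b.a.(X\{a} + (0 + 0)) | —a→ q1, —b→ q2
  q1 = 0\{b} | stopped
  q2 = a.((rec X. (0 + 0 + a.0 + (0\{b} + (0 + 0)))\{b} + b.a.(X\{a} + (0 + 0)))\{a} + (0 + 0)) | —a→ q3
  q3 = (rec X. (0 + 0 + a.0 + (0\{b} + (0 + 0)))\{b} + b.a.(X\{a} + (0 + 0)))\{a} + (0 + 0) | —b→ q4
  q4 = (a.((rec X. (0 + 0 + a.0 + (0\{b} + (0 + 0)))\{b} + b.a.(X\{a} + (0 + 0)))\{a} + (0 + 0)))\{a} | stopped
Executing aa from P (initial set {p0}):
  after a @ step 1: {p1, p2}
  after a @ step 2: {p3}
  ✓ P
Executing aa from Q (initial set {q0}):
  after a @ step 1: {q1}
  after a @ step 2: ∅  — Q cannot continue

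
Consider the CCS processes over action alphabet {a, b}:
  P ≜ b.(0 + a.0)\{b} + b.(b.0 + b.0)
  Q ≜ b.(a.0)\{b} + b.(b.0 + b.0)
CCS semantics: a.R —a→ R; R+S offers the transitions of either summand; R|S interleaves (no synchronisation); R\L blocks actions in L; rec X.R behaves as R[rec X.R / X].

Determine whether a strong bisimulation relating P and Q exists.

P ~ Q

LTS(P): 5 reachable states
  m0 = b.(0 + a.0)\{b} + b.(b.0 + b.0) ⊢ -b-> m1, -b-> m2
  m1 = (0 + a.0)\{b} ⊢ -a-> m3
  m2 = b.0 + b.0 ⊢ -b-> m4
  m3 = 0\{b} ⊢ (no moves)
  m4 = 0 ⊢ (no moves)
LTS(Q): 5 reachable states
  n0 = b.(a.0)\{b} + b.(b.0 + b.0) ⊢ -b-> n1, -b-> n2
  n1 = (a.0)\{b} ⊢ -a-> n3
  n2 = b.0 + b.0 ⊢ -b-> n4
  n3 = 0\{b} ⊢ (no moves)
  n4 = 0 ⊢ (no moves)
Bisimilarity quotient blocks:
  B0 = {m0, n0}
  B1 = {m1, n1}
  B2 = {m3, m4, n3, n4}
  B3 = {m2, n2}
m0 ∈ B0, n0 ∈ B0 → same block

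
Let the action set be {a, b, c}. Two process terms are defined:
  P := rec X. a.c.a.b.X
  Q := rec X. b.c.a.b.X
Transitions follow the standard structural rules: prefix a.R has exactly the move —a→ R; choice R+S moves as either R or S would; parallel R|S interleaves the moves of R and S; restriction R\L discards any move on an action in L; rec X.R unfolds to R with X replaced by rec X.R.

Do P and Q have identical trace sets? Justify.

traces(P) ≠ traces(Q) — witness ⟨a⟩

LTS(P): 4 reachable states
  p0 = rec X. a.c.a.b.X has moves --a--▸ p1
  p1 = c.a.b.(rec X. a.c.a.b.X) has moves --c--▸ p2
  p2 = a.b.(rec X. a.c.a.b.X) has moves --a--▸ p3
  p3 = b.(rec X. a.c.a.b.X) has moves --b--▸ p0
LTS(Q): 4 reachable states
  q0 = rec X. b.c.a.b.X has moves --b--▸ q1
  q1 = c.a.b.(rec X. b.c.a.b.X) has moves --c--▸ q2
  q2 = a.b.(rec X. b.c.a.b.X) has moves --a--▸ q3
  q3 = b.(rec X. b.c.a.b.X) has moves --b--▸ q0
Trace ⟨a⟩ through P, begin at {p0}:
  after a @ step 1: {p1}
  — P admits the full trace.
Trace ⟨a⟩ through Q, begin at {q0}:
  after a @ step 1: ∅ (Q stuck)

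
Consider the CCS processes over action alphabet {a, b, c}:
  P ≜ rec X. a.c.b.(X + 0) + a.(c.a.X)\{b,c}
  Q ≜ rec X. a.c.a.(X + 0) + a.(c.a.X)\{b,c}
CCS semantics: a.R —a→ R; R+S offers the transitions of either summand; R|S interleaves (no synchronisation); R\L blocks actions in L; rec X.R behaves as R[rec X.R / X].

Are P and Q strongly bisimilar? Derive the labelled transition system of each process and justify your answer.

P ≁ Q

P's transition system — 5 states:
  u0 = rec X. a.c.b.(X + 0) + a.(c.a.X)\{b,c} ⊢ —a→ u1, —a→ u2
  u1 = (c.a.(rec X. a.c.b.(X + 0) + a.(c.a.X)\{b,c}))\{b,c} ⊢ ∅
  u2 = c.b.((rec X. a.c.b.(X + 0) + a.(c.a.X)\{b,c}) + 0) ⊢ —c→ u3
  u3 = b.((rec X. a.c.b.(X + 0) + a.(c.a.X)\{b,c}) + 0) ⊢ —b→ u4
  u4 = (rec X. a.c.b.(X + 0) + a.(c.a.X)\{b,c}) + 0 ⊢ —a→ u1, —a→ u2
Q's transition system — 5 states:
  v0 = rec X. a.c.a.(X + 0) + a.(c.a.X)\{b,c} ⊢ —a→ v1, —a→ v2
  v1 = (c.a.(rec X. a.c.a.(X + 0) + a.(c.a.X)\{b,c}))\{b,c} ⊢ ∅
  v2 = c.a.((rec X. a.c.a.(X + 0) + a.(c.a.X)\{b,c}) + 0) ⊢ —c→ v3
  v3 = a.((rec X. a.c.a.(X + 0) + a.(c.a.X)\{b,c}) + 0) ⊢ —a→ v4
  v4 = (rec X. a.c.a.(X + 0) + a.(c.a.X)\{b,c}) + 0 ⊢ —a→ v1, —a→ v2
Bisimilarity quotient blocks:
  B0 = {u0, u4}
  B1 = {u1, v1}
  B2 = {u2}
  B3 = {u3}
  B4 = {v0, v4}
  B5 = {v2}
  B6 = {v3}
u0 ∈ B0, v0 ∈ B4 → different blocks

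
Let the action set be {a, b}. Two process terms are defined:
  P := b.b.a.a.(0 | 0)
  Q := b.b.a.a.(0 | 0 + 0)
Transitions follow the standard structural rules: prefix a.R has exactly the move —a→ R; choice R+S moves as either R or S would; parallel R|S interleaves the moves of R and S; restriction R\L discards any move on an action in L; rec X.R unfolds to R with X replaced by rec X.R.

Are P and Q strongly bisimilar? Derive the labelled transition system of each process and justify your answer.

P ~ Q

LTS(P): 5 reachable states
  m0 = b.b.a.a.(0 | 0) :: ··b··> m1
  m1 = b.a.a.(0 | 0) :: ··b··> m2
  m2 = a.a.(0 | 0) :: ··a··> m3
  m3 = a.(0 | 0) :: ··a··> m4
  m4 = 0 | 0 :: deadlocked
LTS(Q): 5 reachable states
  n0 = b.b.a.a.(0 | 0 + 0) :: ··b··> n1
  n1 = b.a.a.(0 | 0 + 0) :: ··b··> n2
  n2 = a.a.(0 | 0 + 0) :: ··a··> n3
  n3 = a.(0 | 0 + 0) :: ··a··> n4
  n4 = 0 | 0 + 0 :: deadlocked
Bisimilarity quotient blocks:
  B0 = {m0, n0}
  B1 = {m1, n1}
  B2 = {m2, n2}
  B3 = {m3, n3}
  B4 = {m4, n4}
m0 ∈ B0, n0 ∈ B0 → same block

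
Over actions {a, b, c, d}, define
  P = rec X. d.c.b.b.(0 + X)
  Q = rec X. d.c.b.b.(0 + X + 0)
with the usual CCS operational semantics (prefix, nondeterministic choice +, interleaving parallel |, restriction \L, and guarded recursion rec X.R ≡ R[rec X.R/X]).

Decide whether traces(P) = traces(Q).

P's transition system — 5 states:
  m0 = rec X. d.c.b.b.(0 + X) :: —d→ m1
  m1 = c.b.b.(0 + (rec X. d.c.b.b.(0 + X))) :: —c→ m2
  m2 = b.b.(0 + (rec X. d.c.b.b.(0 + X))) :: —b→ m3
  m3 = b.(0 + (rec X. d.c.b.b.(0 + X))) :: —b→ m4
  m4 = 0 + (rec X. d.c.b.b.(0 + X)) :: —d→ m1
Q's transition system — 5 states:
  n0 = rec X. d.c.b.b.(0 + X + 0) :: —d→ n1
  n1 = c.b.b.(0 + (rec X. d.c.b.b.(0 + X + 0)) + 0) :: —c→ n2
  n2 = b.b.(0 + (rec X. d.c.b.b.(0 + X + 0)) + 0) :: —b→ n3
  n3 = b.(0 + (rec X. d.c.b.b.(0 + X + 0)) + 0) :: —b→ n4
  n4 = 0 + (rec X. d.c.b.b.(0 + X + 0)) + 0 :: —d→ n1
Coarsest stable partition (strong bisimilarity classes):
  B0 = {m0, m4, n0, n4}
  B1 = {m1, n1}
  B2 = {m2, n2}
  B3 = {m3, n3}
m0 ∈ B0, n0 ∈ B0 → same block
Bisimilar ⇒ trace-equivalent.

trace-equivalent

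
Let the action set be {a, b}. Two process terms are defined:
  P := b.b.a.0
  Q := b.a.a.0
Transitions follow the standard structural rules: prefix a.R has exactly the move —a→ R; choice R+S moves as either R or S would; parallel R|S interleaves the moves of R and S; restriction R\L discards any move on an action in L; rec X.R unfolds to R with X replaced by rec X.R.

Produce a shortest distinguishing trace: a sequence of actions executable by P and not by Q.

Reachable graph of P (4 states):
  s0 = b.b.a.0 :: =b=> s1
  s1 = b.a.0 :: =b=> s2
  s2 = a.0 :: =a=> s3
  s3 = 0 :: (no moves)
Reachable graph of Q (4 states):
  t0 = b.a.a.0 :: =b=> t1
  t1 = a.a.0 :: =a=> t2
  t2 = a.0 :: =a=> t3
  t3 = 0 :: (no moves)
Run σ = ⟨bb⟩ on P: start {s0}
  after b @ step 1: {s1}
  after b @ step 2: {s2}
  ✓ P
Run σ = ⟨bb⟩ on Q: start {t0}
  after b @ step 1: {t1}
  after b @ step 2: ∅  — Q cannot continue

bb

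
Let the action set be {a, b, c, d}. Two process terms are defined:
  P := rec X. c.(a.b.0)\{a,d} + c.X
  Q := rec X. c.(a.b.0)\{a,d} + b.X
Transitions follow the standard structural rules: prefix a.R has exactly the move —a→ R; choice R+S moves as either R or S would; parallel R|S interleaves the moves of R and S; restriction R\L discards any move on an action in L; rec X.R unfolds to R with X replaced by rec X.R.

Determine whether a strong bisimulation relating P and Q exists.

LTS(P): 2 reachable states
  m0 = rec X. c.(a.b.0)\{a,d} + c.X has moves --c--▸ m0, --c--▸ m1
  m1 = (a.b.0)\{a,d} has moves deadlocked
LTS(Q): 2 reachable states
  n0 = rec X. c.(a.b.0)\{a,d} + b.X has moves --b--▸ n0, --c--▸ n1
  n1 = (a.b.0)\{a,d} has moves deadlocked
Bisimilarity quotient blocks:
  B0 = {m0}
  B1 = {m1, n1}
  B2 = {n0}
m0 ∈ B0, n0 ∈ B2 → different blocks

P ≁ Q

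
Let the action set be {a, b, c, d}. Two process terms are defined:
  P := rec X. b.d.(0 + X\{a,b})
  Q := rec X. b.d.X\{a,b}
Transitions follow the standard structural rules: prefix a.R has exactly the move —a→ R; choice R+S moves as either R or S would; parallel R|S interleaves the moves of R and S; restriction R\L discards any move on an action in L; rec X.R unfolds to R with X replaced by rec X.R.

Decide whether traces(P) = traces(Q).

trace-equivalent

LTS(P): 3 reachable states
  u0 = rec X. b.d.(0 + X\{a,b}) :: ··b··> u1
  u1 = d.(0 + (rec X. b.d.(0 + X\{a,b}))\{a,b}) :: ··d··> u2
  u2 = 0 + (rec X. b.d.(0 + X\{a,b}))\{a,b} :: deadlocked
LTS(Q): 3 reachable states
  v0 = rec X. b.d.X\{a,b} :: ··b··> v1
  v1 = d.(rec X. b.d.X\{a,b})\{a,b} :: ··d··> v2
  v2 = (rec X. b.d.X\{a,b})\{a,b} :: deadlocked
Partition-refinement fixed point:
  B0 = {u0, v0}
  B1 = {u1, v1}
  B2 = {u2, v2}
u0 ∈ B0, v0 ∈ B0 → same block
Bisimilar ⇒ trace-equivalent.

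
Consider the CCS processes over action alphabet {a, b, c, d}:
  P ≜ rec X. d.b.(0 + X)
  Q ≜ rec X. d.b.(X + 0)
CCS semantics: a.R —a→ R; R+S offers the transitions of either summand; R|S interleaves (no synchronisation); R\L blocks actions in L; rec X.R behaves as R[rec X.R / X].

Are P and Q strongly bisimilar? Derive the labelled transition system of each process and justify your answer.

P ~ Q

P's transition system — 3 states:
  s0 = rec X. d.b.(0 + X) has moves --d--▸ s1
  s1 = b.(0 + (rec X. d.b.(0 + X))) has moves --b--▸ s2
  s2 = 0 + (rec X. d.b.(0 + X)) has moves --d--▸ s1
Q's transition system — 3 states:
  t0 = rec X. d.b.(X + 0) has moves --d--▸ t1
  t1 = b.((rec X. d.b.(X + 0)) + 0) has moves --b--▸ t2
  t2 = (rec X. d.b.(X + 0)) + 0 has moves --d--▸ t1
Partition-refinement fixed point:
  B0 = {s0, s2, t0, t2}
  B1 = {s1, t1}
s0 ∈ B0, t0 ∈ B0 → same block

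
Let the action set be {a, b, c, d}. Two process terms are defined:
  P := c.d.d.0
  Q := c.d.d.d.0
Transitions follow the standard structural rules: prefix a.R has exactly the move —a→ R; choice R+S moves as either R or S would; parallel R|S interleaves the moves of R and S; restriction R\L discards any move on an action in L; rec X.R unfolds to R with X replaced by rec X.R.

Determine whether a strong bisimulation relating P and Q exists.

not bisimilar

P's transition system — 4 states:
  u0 = c.d.d.0 ⊢ =c=> u1
  u1 = d.d.0 ⊢ =d=> u2
  u2 = d.0 ⊢ =d=> u3
  u3 = 0 ⊢ (no moves)
Q's transition system — 5 states:
  v0 = c.d.d.d.0 ⊢ =c=> v1
  v1 = d.d.d.0 ⊢ =d=> v2
  v2 = d.d.0 ⊢ =d=> v3
  v3 = d.0 ⊢ =d=> v4
  v4 = 0 ⊢ (no moves)
Partition-refinement fixed point:
  B0 = {u0}
  B1 = {u1, v2}
  B2 = {u2, v3}
  B3 = {u3, v4}
  B4 = {v0}
  B5 = {v1}
u0 ∈ B0, v0 ∈ B4 → different blocks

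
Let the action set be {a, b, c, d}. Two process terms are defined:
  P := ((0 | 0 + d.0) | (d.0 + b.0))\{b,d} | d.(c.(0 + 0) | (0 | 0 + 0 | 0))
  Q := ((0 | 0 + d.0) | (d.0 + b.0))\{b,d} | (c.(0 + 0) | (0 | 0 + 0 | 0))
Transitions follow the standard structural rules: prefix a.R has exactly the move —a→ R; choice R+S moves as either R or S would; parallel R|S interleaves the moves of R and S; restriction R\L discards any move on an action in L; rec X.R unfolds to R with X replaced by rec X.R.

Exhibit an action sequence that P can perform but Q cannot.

d

P's transition system — 3 states:
  p0 = ((0 | 0 + d.0) | (d.0 + b.0))\{b,d} | d.(c.(0 + 0) | (0 | 0 + 0 | 0)) :: -d-> p1
  p1 = ((0 | 0 + d.0) | (d.0 + b.0))\{b,d} | (c.(0 + 0) | (0 | 0 + 0 | 0)) :: -c-> p2
  p2 = ((0 | 0 + d.0) | (d.0 + b.0))\{b,d} | ((0 + 0) | (0 | 0 + 0 | 0)) :: ∅
Q's transition system — 2 states:
  q0 = ((0 | 0 + d.0) | (d.0 + b.0))\{b,d} | (c.(0 + 0) | (0 | 0 + 0 | 0)) :: -c-> q1
  q1 = ((0 | 0 + d.0) | (d.0 + b.0))\{b,d} | ((0 + 0) | (0 | 0 + 0 | 0)) :: ∅
Executing d from P (initial set {p0}):
  after d @ step 1: {p1}
  ✓ P
Executing d from Q (initial set {q0}):
  after d @ step 1: no successor for Q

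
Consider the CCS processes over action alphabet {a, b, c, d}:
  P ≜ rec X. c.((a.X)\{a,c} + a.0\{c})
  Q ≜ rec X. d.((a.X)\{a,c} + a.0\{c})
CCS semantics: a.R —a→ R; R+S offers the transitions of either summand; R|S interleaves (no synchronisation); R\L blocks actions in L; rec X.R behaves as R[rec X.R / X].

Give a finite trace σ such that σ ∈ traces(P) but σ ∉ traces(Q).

P's transition system — 3 states:
  u0 = rec X. c.((a.X)\{a,c} + a.0\{c}) has moves =c=> u1
  u1 = (a.(rec X. c.((a.X)\{a,c} + a.0\{c})))\{a,c} + a.0\{c} has moves =a=> u2
  u2 = 0\{c} has moves stopped
Q's transition system — 3 states:
  v0 = rec X. d.((a.X)\{a,c} + a.0\{c}) has moves =d=> v1
  v1 = (a.(rec X. d.((a.X)\{a,c} + a.0\{c})))\{a,c} + a.0\{c} has moves =a=> v2
  v2 = 0\{c} has moves stopped
Executing c from P (initial set {u0}):
  after c @ step 1: {u1}
  P completes σ.
Executing c from Q (initial set {v0}):
  after c @ step 1: ∅  — Q cannot continue

c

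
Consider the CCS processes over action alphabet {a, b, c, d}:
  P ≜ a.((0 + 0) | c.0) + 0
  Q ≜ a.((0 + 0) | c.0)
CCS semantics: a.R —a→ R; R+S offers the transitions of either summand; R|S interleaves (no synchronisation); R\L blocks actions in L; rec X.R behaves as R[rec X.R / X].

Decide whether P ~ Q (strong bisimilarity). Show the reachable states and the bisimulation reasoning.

Reachable graph of P (3 states):
  s0 = a.((0 + 0) | c.0) + 0 :: -a-> s1
  s1 = (0 + 0) | c.0 :: -c-> s2
  s2 = (0 + 0) | 0 :: ·
Reachable graph of Q (3 states):
  t0 = a.((0 + 0) | c.0) :: -a-> t1
  t1 = (0 + 0) | c.0 :: -c-> t2
  t2 = (0 + 0) | 0 :: ·
Partition-refinement fixed point:
  B0 = {s0, t0}
  B1 = {s1, t1}
  B2 = {s2, t2}
s0 ∈ B0, t0 ∈ B0 → same block

bisimilar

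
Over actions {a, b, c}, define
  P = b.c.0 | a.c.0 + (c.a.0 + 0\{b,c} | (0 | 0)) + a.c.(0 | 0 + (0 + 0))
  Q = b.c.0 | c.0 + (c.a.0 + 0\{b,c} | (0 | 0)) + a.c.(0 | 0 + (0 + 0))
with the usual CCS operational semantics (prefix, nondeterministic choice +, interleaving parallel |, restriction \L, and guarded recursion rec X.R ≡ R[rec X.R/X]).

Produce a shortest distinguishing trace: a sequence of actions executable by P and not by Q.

P's transition system — 13 states:
  m0 = b.c.0 | a.c.0 + (c.a.0 + 0\{b,c} | (0 | 0)) + a.c.(0 | 0 + (0 + 0)) | -a-> m1, -a-> m2, -b-> m3, -c-> m4
  m1 = b.c.0 | c.0 | -b-> m5, -c-> m6
  m2 = c.(0 | 0 + (0 + 0)) | -c-> m7
  m3 = c.0 | a.c.0 | -a-> m5, -c-> m8
  m4 = a.0 | -a-> m9
  m5 = c.0 | c.0 | -c-> m10, -c-> m11
  m6 = b.c.0 | 0 | -b-> m11
  m7 = 0 | 0 + (0 + 0) | ∅
  m8 = 0 | a.c.0 | -a-> m10
  m9 = 0 | ∅
  m10 = 0 | c.0 | -c-> m12
  m11 = c.0 | 0 | -c-> m12
  m12 = 0 | 0 | ∅
Q's transition system — 10 states:
  n0 = b.c.0 | c.0 + (c.a.0 + 0\{b,c} | (0 | 0)) + a.c.(0 | 0 + (0 + 0)) | -a-> n1, -b-> n2, -c-> n3, -c-> n4
  n1 = c.(0 | 0 + (0 + 0)) | -c-> n5
  n2 = c.0 | c.0 | -c-> n6, -c-> n7
  n3 = a.0 | -a-> n8
  n4 = b.c.0 | 0 | -b-> n7
  n5 = 0 | 0 + (0 + 0) | ∅
  n6 = 0 | c.0 | -c-> n9
  n7 = c.0 | 0 | -c-> n9
  n8 = 0 | ∅
  n9 = 0 | 0 | ∅
Executing ab from P (initial set {m0}):
  after a @ step 1: {m1, m2}
  after b @ step 2: {m5}
  ✓ P
Executing ab from Q (initial set {n0}):
  after a @ step 1: {n1}
  after b @ step 2: ∅ (Q stuck)

ab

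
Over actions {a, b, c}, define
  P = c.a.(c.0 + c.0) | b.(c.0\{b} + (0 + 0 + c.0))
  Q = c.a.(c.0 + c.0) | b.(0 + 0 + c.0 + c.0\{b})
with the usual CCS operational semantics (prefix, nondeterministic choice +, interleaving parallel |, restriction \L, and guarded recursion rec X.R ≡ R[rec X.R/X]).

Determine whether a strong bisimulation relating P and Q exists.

Reachable graph of P (16 states):
  p0 = c.a.(c.0 + c.0) | b.(c.0\{b} + (0 + 0 + c.0)) → ··b··> p1, ··c··> p2
  p1 = c.a.(c.0 + c.0) | (c.0\{b} + (0 + 0 + c.0)) → ··c··> p3, ··c··> p4, ··c··> p5
  p2 = a.(c.0 + c.0) | b.(c.0\{b} + (0 + 0 + c.0)) → ··a··> p6, ··b··> p3
  p3 = a.(c.0 + c.0) | (c.0\{b} + (0 + 0 + c.0)) → ··a··> p7, ··c··> p8, ··c··> p9
  p4 = c.a.(c.0 + c.0) | 0 → ··c··> p8
  p5 = c.a.(c.0 + c.0) | 0\{b} → ··c··> p9
  p6 = (c.0 + c.0) | b.(c.0\{b} + (0 + 0 + c.0)) → ··b··> p7, ··c··> p10
  p7 = (c.0 + c.0) | (c.0\{b} + (0 + 0 + c.0)) → ··c··> p11, ··c··> p12, ··c··> p13
  p8 = a.(c.0 + c.0) | 0 → ··a··> p11
  p9 = a.(c.0 + c.0) | 0\{b} → ··a··> p12
  p10 = 0 | b.(c.0\{b} + (0 + 0 + c.0)) → ··b··> p13
  p11 = (c.0 + c.0) | 0 → ··c··> p14
  p12 = (c.0 + c.0) | 0\{b} → ··c··> p15
  p13 = 0 | (c.0\{b} + (0 + 0 + c.0)) → ··c··> p14, ··c··> p15
  p14 = 0 | 0 → (no moves)
  p15 = 0 | 0\{b} → (no moves)
Reachable graph of Q (16 states):
  q0 = c.a.(c.0 + c.0) | b.(0 + 0 + c.0 + c.0\{b}) → ··b··> q1, ··c··> q2
  q1 = c.a.(c.0 + c.0) | (0 + 0 + c.0 + c.0\{b}) → ··c··> q3, ··c··> q4, ··c··> q5
  q2 = a.(c.0 + c.0) | b.(0 + 0 + c.0 + c.0\{b}) → ··a··> q6, ··b··> q3
  q3 = a.(c.0 + c.0) | (0 + 0 + c.0 + c.0\{b}) → ··a··> q7, ··c··> q8, ··c··> q9
  q4 = c.a.(c.0 + c.0) | 0 → ··c··> q8
  q5 = c.a.(c.0 + c.0) | 0\{b} → ··c··> q9
  q6 = (c.0 + c.0) | b.(0 + 0 + c.0 + c.0\{b}) → ··b··> q7, ··c··> q10
  q7 = (c.0 + c.0) | (0 + 0 + c.0 + c.0\{b}) → ··c··> q11, ··c··> q12, ··c··> q13
  q8 = a.(c.0 + c.0) | 0 → ··a··> q11
  q9 = a.(c.0 + c.0) | 0\{b} → ··a··> q12
  q10 = 0 | b.(0 + 0 + c.0 + c.0\{b}) → ··b··> q13
  q11 = (c.0 + c.0) | 0 → ··c··> q14
  q12 = (c.0 + c.0) | 0\{b} → ··c··> q15
  q13 = 0 | (0 + 0 + c.0 + c.0\{b}) → ··c··> q14, ··c··> q15
  q14 = 0 | 0 → (no moves)
  q15 = 0 | 0\{b} → (no moves)
Coarsest stable partition (strong bisimilarity classes):
  B0 = {p0, q0}
  B1 = {p1, q1}
  B2 = {p4, p5, q4, q5}
  B3 = {p8, p9, q8, q9}
  B4 = {p11, p12, p13, q11, q12, q13}
  B5 = {p14, p15, q14, q15}
  B6 = {p3, q3}
  B7 = {p7, q7}
  B8 = {p2, q2}
  B9 = {p6, q6}
  B10 = {p10, q10}
p0 ∈ B0, q0 ∈ B0 → same block

bisimilar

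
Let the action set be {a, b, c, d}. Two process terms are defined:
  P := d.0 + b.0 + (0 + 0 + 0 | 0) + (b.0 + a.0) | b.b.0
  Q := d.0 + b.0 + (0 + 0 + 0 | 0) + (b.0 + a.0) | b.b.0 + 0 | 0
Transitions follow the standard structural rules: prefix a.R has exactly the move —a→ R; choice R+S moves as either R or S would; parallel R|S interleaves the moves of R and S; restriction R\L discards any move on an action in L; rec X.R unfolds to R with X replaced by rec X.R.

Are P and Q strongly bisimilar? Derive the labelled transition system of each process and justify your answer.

bisimilar

LTS(P): 7 reachable states
  u0 = d.0 + b.0 + (0 + 0 + 0 | 0) + (b.0 + a.0) | b.b.0 has moves --a--▸ u1, --b--▸ u1, --b--▸ u2, --b--▸ u3, --d--▸ u3
  u1 = 0 | b.b.0 has moves --b--▸ u4
  u2 = (b.0 + a.0) | b.0 has moves --a--▸ u4, --b--▸ u4, --b--▸ u5
  u3 = 0 has moves (no moves)
  u4 = 0 | b.0 has moves --b--▸ u6
  u5 = (b.0 + a.0) | 0 has moves --a--▸ u6, --b--▸ u6
  u6 = 0 | 0 has moves (no moves)
LTS(Q): 7 reachable states
  v0 = d.0 + b.0 + (0 + 0 + 0 | 0) + (b.0 + a.0) | b.b.0 + 0 | 0 has moves --a--▸ v1, --b--▸ v1, --b--▸ v2, --b--▸ v3, --d--▸ v3
  v1 = 0 | b.b.0 has moves --b--▸ v4
  v2 = (b.0 + a.0) | b.0 has moves --a--▸ v4, --b--▸ v4, --b--▸ v5
  v3 = 0 has moves (no moves)
  v4 = 0 | b.0 has moves --b--▸ v6
  v5 = (b.0 + a.0) | 0 has moves --a--▸ v6, --b--▸ v6
  v6 = 0 | 0 has moves (no moves)
Bisimilarity quotient blocks:
  B0 = {u0, v0}
  B1 = {u1, v1}
  B2 = {u4, v4}
  B3 = {u3, u6, v3, v6}
  B4 = {u2, v2}
  B5 = {u5, v5}
u0 ∈ B0, v0 ∈ B0 → same block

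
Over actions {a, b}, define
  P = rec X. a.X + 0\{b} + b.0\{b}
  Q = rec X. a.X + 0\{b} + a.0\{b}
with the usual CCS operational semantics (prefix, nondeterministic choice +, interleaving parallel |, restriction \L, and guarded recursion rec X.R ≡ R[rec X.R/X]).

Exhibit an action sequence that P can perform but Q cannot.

P's transition system — 2 states:
  m0 = rec X. a.X + 0\{b} + b.0\{b} :: =a=> m0, =b=> m1
  m1 = 0\{b} :: stopped
Q's transition system — 2 states:
  n0 = rec X. a.X + 0\{b} + a.0\{b} :: =a=> n0, =a=> n1
  n1 = 0\{b} :: stopped
Executing b from P (initial set {m0}):
  [1] b ⇒ {m1}
  ✓ P
Executing b from Q (initial set {n0}):
  [1] b ⇒ ∅  — Q cannot continue

b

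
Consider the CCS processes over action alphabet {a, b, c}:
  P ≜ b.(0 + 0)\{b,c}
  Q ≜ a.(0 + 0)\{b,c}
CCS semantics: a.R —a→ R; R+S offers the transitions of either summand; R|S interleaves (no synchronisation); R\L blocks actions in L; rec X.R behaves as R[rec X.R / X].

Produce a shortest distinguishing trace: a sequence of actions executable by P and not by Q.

b

LTS(P): 2 reachable states
  s0 = b.(0 + 0)\{b,c} has moves -b-> s1
  s1 = (0 + 0)\{b,c} has moves ·
LTS(Q): 2 reachable states
  t0 = a.(0 + 0)\{b,c} has moves -a-> t1
  t1 = (0 + 0)\{b,c} has moves ·
Run σ = ⟨b⟩ on P: start {s0}
  step 1 (b): {s1}
  — P admits the full trace.
Run σ = ⟨b⟩ on Q: start {t0}
  step 1 (b): no successor for Q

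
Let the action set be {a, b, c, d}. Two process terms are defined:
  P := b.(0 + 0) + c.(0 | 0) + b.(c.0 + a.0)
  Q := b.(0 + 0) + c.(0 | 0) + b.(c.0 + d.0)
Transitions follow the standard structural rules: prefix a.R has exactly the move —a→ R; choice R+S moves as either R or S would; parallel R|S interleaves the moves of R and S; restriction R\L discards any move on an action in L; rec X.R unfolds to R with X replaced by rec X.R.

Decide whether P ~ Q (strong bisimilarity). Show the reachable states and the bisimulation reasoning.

Reachable graph of P (5 states):
  m0 = b.(0 + 0) + c.(0 | 0) + b.(c.0 + a.0) → ··b··> m1, ··b··> m2, ··c··> m3
  m1 = 0 + 0 → ·
  m2 = c.0 + a.0 → ··a··> m4, ··c··> m4
  m3 = 0 | 0 → ·
  m4 = 0 → ·
Reachable graph of Q (5 states):
  n0 = b.(0 + 0) + c.(0 | 0) + b.(c.0 + d.0) → ··b··> n1, ··b··> n2, ··c··> n3
  n1 = 0 + 0 → ·
  n2 = c.0 + d.0 → ··c··> n4, ··d··> n4
  n3 = 0 | 0 → ·
  n4 = 0 → ·
Coarsest stable partition (strong bisimilarity classes):
  B0 = {m0}
  B1 = {m2}
  B2 = {m1, m3, m4, n1, n3, n4}
  B3 = {n0}
  B4 = {n2}
m0 ∈ B0, n0 ∈ B3 → different blocks

not bisimilar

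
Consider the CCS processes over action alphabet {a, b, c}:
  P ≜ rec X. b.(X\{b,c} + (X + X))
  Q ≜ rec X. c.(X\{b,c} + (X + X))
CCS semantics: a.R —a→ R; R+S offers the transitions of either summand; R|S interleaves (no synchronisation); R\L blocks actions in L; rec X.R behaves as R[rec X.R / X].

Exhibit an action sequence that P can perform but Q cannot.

b

P's transition system — 2 states:
  s0 = rec X. b.(X\{b,c} + (X + X)) ⊢ -b-> s1
  s1 = (rec X. b.(X\{b,c} + (X + X)))\{b,c} + ((rec X. b.(X\{b,c} + (X + X))) + (rec X. b.(X\{b,c} + (X + X)))) ⊢ -b-> s1
Q's transition system — 2 states:
  t0 = rec X. c.(X\{b,c} + (X + X)) ⊢ -c-> t1
  t1 = (rec X. c.(X\{b,c} + (X + X)))\{b,c} + ((rec X. c.(X\{b,c} + (X + X))) + (rec X. c.(X\{b,c} + (X + X)))) ⊢ -c-> t1
Executing b from P (initial set {s0}):
  [1] b ⇒ {s1}
  — P admits the full trace.
Executing b from Q (initial set {t0}):
  [1] b ⇒ ∅  — Q cannot continue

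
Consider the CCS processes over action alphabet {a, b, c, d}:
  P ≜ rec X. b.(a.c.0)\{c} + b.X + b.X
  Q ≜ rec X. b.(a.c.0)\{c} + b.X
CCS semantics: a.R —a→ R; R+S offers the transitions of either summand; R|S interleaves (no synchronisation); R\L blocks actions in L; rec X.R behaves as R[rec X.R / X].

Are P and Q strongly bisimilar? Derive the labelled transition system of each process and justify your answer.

P's transition system — 3 states:
  p0 = rec X. b.(a.c.0)\{c} + b.X + b.X has moves -b-> p0, -b-> p1
  p1 = (a.c.0)\{c} has moves -a-> p2
  p2 = (c.0)\{c} has moves ∅
Q's transition system — 3 states:
  q0 = rec X. b.(a.c.0)\{c} + b.X has moves -b-> q0, -b-> q1
  q1 = (a.c.0)\{c} has moves -a-> q2
  q2 = (c.0)\{c} has moves ∅
Partition-refinement fixed point:
  B0 = {p0, q0}
  B1 = {p1, q1}
  B2 = {p2, q2}
p0 ∈ B0, q0 ∈ B0 → same block

bisimilar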